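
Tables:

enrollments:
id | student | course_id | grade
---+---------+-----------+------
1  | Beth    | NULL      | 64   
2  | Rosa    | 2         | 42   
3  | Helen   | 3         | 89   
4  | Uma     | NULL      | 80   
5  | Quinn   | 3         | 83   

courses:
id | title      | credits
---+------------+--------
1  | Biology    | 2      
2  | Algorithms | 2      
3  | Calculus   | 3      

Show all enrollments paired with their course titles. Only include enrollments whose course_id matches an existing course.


INNER JOIN keeps only enrollments rows whose course_id matches an id in courses. Walk through each enrollment:
  - enrollment 1 (Beth): course_id=NULL, no match -> dropped
  - enrollment 2 (Rosa): course_id=2 -> matches Algorithms
  - enrollment 3 (Helen): course_id=3 -> matches Calculus
  - enrollment 4 (Uma): course_id=NULL, no match -> dropped
  - enrollment 5 (Quinn): course_id=3 -> matches Calculus
So 2 of 5 rows are dropped.

SQL:
SELECT a.student, b.title AS course
FROM enrollments a
INNER JOIN courses b ON a.course_id = b.id

Result:
student | course    
--------+-----------
Rosa    | Algorithms
Helen   | Calculus  
Quinn   | Calculus  


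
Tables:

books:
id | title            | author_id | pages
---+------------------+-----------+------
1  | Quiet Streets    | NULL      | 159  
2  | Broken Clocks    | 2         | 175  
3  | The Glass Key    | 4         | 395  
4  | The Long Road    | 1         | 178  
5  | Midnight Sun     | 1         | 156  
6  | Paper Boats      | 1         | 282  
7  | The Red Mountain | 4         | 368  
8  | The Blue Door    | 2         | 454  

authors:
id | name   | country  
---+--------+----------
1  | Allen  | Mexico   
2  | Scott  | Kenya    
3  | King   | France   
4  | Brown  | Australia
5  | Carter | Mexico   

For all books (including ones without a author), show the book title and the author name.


LEFT JOIN keeps every row from books (the left table); where author_id has no match in authors, the author columns become NULL. Walk through each book:
  - book 1 (Quiet Streets): author_id=NULL, no match -> kept with NULL
  - book 2 (Broken Clocks): author_id=2 -> matches Scott
  - book 3 (The Glass Key): author_id=4 -> matches Brown
  - book 4 (The Long Road): author_id=1 -> matches Allen
  - book 5 (Midnight Sun): author_id=1 -> matches Allen
  - book 6 (Paper Boats): author_id=1 -> matches Allen
  - book 7 (The Red Mountain): author_id=4 -> matches Brown
  - book 8 (The Blue Door): author_id=2 -> matches Scott
All 8 rows appear; 1 has NULL author.

SQL:
SELECT a.title, b.name AS author
FROM books a
LEFT JOIN authors b ON a.author_id = b.id

Result:
title            | author
-----------------+-------
Quiet Streets    | NULL  
Broken Clocks    | Scott 
The Glass Key    | Brown 
The Long Road    | Allen 
Midnight Sun     | Allen 
Paper Boats      | Allen 
The Red Mountain | Brown 
The Blue Door    | Scott 


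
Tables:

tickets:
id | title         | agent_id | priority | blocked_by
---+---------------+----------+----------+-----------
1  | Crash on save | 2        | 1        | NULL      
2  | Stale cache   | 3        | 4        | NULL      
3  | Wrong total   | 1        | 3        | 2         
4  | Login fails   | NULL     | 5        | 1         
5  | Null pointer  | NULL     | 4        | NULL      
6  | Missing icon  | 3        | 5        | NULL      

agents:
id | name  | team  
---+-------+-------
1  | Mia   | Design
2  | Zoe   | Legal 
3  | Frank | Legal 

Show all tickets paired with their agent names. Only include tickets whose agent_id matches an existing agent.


INNER JOIN keeps only tickets rows whose agent_id matches an id in agents. Walk through each ticket:
  - ticket 1 (Crash on save): agent_id=2 -> matches Zoe
  - ticket 2 (Stale cache): agent_id=3 -> matches Frank
  - ticket 3 (Wrong total): agent_id=1 -> matches Mia
  - ticket 4 (Login fails): agent_id=NULL, no match -> dropped
  - ticket 5 (Null pointer): agent_id=NULL, no match -> dropped
  - ticket 6 (Missing icon): agent_id=3 -> matches Frank
So 2 of 6 rows are dropped.

SQL:
SELECT a.title, b.name AS agent
FROM tickets a
INNER JOIN agents b ON a.agent_id = b.id

Result:
title         | agent
--------------+------
Crash on save | Zoe  
Stale cache   | Frank
Wrong total   | Mia  
Missing icon  | Frank


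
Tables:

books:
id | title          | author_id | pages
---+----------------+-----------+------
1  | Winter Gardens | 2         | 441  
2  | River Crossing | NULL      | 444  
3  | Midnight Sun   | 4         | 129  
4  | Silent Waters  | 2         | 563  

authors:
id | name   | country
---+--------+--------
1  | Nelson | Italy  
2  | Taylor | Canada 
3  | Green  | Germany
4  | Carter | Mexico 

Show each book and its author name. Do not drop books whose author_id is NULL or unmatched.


LEFT JOIN keeps every row from books (the left table); where author_id has no match in authors, the author columns become NULL. Walk through each book:
  - book 1 (Winter Gardens): author_id=2 -> matches Taylor
  - book 2 (River Crossing): author_id=NULL, no match -> kept with NULL
  - book 3 (Midnight Sun): author_id=4 -> matches Carter
  - book 4 (Silent Waters): author_id=2 -> matches Taylor
All 4 rows appear; 1 has NULL author.

SQL:
SELECT a.title, b.name AS author
FROM books a
LEFT JOIN authors b ON a.author_id = b.id

Result:
title          | author
---------------+-------
Winter Gardens | Taylor
River Crossing | NULL  
Midnight Sun   | Carter
Silent Waters  | Taylor


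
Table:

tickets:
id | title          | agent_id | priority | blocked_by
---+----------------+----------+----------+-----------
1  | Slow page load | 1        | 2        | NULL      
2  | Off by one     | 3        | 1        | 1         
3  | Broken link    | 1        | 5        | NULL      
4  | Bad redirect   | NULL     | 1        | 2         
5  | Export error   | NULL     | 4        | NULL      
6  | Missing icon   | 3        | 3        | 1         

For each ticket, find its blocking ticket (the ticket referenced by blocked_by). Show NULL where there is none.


This is a self-join: tickets is joined to a second copy of itself, matching each row's blocked_by to another row's id. Use LEFT JOIN so rows with blocked_by=NULL are kept.
  - ticket 1 (Slow page load): blocked_by=NULL -> NULL
  - ticket 2 (Off by one): blocked_by=1 -> Slow page load
  - ticket 3 (Broken link): blocked_by=NULL -> NULL
  - ticket 4 (Bad redirect): blocked_by=2 -> Off by one
  - ticket 5 (Export error): blocked_by=NULL -> NULL
  - ticket 6 (Missing icon): blocked_by=1 -> Slow page load

SQL:
SELECT a.title AS item, b.title AS blocked_by
FROM tickets a
LEFT JOIN tickets b ON a.blocked_by = b.id

Result:
item           | blocked_by    
---------------+---------------
Slow page load | NULL          
Off by one     | Slow page load
Broken link    | NULL          
Bad redirect   | Off by one    
Export error   | NULL          
Missing icon   | Slow page load


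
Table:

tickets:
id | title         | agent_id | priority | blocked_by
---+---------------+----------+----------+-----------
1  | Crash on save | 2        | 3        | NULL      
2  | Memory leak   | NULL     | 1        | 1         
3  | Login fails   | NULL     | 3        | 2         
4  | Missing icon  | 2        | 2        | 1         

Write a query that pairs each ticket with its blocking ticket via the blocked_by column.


This is a self-join: tickets is joined to a second copy of itself, matching each row's blocked_by to another row's id. Use LEFT JOIN so rows with blocked_by=NULL are kept.
  - ticket 1 (Crash on save): blocked_by=NULL -> NULL
  - ticket 2 (Memory leak): blocked_by=1 -> Crash on save
  - ticket 3 (Login fails): blocked_by=2 -> Memory leak
  - ticket 4 (Missing icon): blocked_by=1 -> Crash on save

SQL:
SELECT a.title AS item, b.title AS blocked_by
FROM tickets a
LEFT JOIN tickets b ON a.blocked_by = b.id

Result:
item          | blocked_by   
--------------+--------------
Crash on save | NULL         
Memory leak   | Crash on save
Login fails   | Memory leak  
Missing icon  | Crash on save


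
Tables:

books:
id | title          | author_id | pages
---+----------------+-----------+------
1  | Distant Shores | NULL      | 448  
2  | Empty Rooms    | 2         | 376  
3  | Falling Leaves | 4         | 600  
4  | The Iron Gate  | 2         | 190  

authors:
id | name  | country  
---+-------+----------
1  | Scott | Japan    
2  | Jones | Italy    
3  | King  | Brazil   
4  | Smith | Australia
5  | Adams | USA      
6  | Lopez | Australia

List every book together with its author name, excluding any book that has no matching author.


INNER JOIN keeps only books rows whose author_id matches an id in authors. Walk through each book:
  - book 1 (Distant Shores): author_id=NULL, no match -> dropped
  - book 2 (Empty Rooms): author_id=2 -> matches Jones
  - book 3 (Falling Leaves): author_id=4 -> matches Smith
  - book 4 (The Iron Gate): author_id=2 -> matches Jones
So 1 of 4 rows is dropped.

SQL:
SELECT a.title, b.name AS author
FROM books a
INNER JOIN authors b ON a.author_id = b.id

Result:
title          | author
---------------+-------
Empty Rooms    | Jones 
Falling Leaves | Smith 
The Iron Gate  | Jones 


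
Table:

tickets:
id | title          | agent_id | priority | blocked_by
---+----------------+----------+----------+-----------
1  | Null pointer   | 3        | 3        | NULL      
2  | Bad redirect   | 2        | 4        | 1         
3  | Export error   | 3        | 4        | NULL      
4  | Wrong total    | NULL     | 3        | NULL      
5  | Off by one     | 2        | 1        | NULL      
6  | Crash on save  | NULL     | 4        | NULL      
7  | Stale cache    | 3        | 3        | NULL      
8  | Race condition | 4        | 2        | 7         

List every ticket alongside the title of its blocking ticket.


This is a self-join: tickets is joined to a second copy of itself, matching each row's blocked_by to another row's id. Use LEFT JOIN so rows with blocked_by=NULL are kept.
  - ticket 1 (Null pointer): blocked_by=NULL -> NULL
  - ticket 2 (Bad redirect): blocked_by=1 -> Null pointer
  - ticket 3 (Export error): blocked_by=NULL -> NULL
  - ticket 4 (Wrong total): blocked_by=NULL -> NULL
  - ticket 5 (Off by one): blocked_by=NULL -> NULL
  - ticket 6 (Crash on save): blocked_by=NULL -> NULL
  - ticket 7 (Stale cache): blocked_by=NULL -> NULL
  - ticket 8 (Race condition): blocked_by=7 -> Stale cache

SQL:
SELECT a.title AS item, b.title AS blocked_by
FROM tickets a
LEFT JOIN tickets b ON a.blocked_by = b.id

Result:
item           | blocked_by  
---------------+-------------
Null pointer   | NULL        
Bad redirect   | Null pointer
Export error   | NULL        
Wrong total    | NULL        
Off by one     | NULL        
Crash on save  | NULL        
Stale cache    | NULL        
Race condition | Stale cache 


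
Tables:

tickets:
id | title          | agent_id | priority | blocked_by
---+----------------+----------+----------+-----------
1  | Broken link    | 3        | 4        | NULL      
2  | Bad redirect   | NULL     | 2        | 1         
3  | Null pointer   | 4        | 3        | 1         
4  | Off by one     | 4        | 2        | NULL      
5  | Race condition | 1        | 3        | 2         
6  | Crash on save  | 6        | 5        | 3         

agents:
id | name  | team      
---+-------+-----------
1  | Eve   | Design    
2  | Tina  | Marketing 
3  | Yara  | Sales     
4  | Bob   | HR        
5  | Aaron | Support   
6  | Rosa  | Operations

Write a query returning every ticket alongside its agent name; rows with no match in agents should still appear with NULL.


LEFT JOIN keeps every row from tickets (the left table); where agent_id has no match in agents, the agent columns become NULL. Walk through each ticket:
  - ticket 1 (Broken link): agent_id=3 -> matches Yara
  - ticket 2 (Bad redirect): agent_id=NULL, no match -> kept with NULL
  - ticket 3 (Null pointer): agent_id=4 -> matches Bob
  - ticket 4 (Off by one): agent_id=4 -> matches Bob
  - ticket 5 (Race condition): agent_id=1 -> matches Eve
  - ticket 6 (Crash on save): agent_id=6 -> matches Rosa
All 6 rows appear; 1 has NULL agent.

SQL:
SELECT a.title, b.name AS agent
FROM tickets a
LEFT JOIN agents b ON a.agent_id = b.id

Result:
title          | agent
---------------+------
Broken link    | Yara 
Bad redirect   | NULL 
Null pointer   | Bob  
Off by one     | Bob  
Race condition | Eve  
Crash on save  | Rosa 


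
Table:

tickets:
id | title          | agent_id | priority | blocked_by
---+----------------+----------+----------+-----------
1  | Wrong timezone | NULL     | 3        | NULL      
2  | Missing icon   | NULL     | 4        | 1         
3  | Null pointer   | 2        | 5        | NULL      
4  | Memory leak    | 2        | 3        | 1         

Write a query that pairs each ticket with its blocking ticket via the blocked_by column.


This is a self-join: tickets is joined to a second copy of itself, matching each row's blocked_by to another row's id. Use LEFT JOIN so rows with blocked_by=NULL are kept.
  - ticket 1 (Wrong timezone): blocked_by=NULL -> NULL
  - ticket 2 (Missing icon): blocked_by=1 -> Wrong timezone
  - ticket 3 (Null pointer): blocked_by=NULL -> NULL
  - ticket 4 (Memory leak): blocked_by=1 -> Wrong timezone

SQL:
SELECT a.title AS item, b.title AS blocked_by
FROM tickets a
LEFT JOIN tickets b ON a.blocked_by = b.id

Result:
item           | blocked_by    
---------------+---------------
Wrong timezone | NULL          
Missing icon   | Wrong timezone
Null pointer   | NULL          
Memory leak    | Wrong timezone


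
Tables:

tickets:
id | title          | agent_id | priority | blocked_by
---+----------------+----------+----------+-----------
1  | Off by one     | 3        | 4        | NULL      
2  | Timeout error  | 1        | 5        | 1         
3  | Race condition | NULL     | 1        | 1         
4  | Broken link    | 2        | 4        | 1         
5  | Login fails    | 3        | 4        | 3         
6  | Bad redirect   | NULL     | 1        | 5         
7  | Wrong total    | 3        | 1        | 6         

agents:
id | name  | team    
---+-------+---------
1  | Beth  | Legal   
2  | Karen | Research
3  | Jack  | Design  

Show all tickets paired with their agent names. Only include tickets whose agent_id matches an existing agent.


INNER JOIN keeps only tickets rows whose agent_id matches an id in agents. Walk through each ticket:
  - ticket 1 (Off by one): agent_id=3 -> matches Jack
  - ticket 2 (Timeout error): agent_id=1 -> matches Beth
  - ticket 3 (Race condition): agent_id=NULL, no match -> dropped
  - ticket 4 (Broken link): agent_id=2 -> matches Karen
  - ticket 5 (Login fails): agent_id=3 -> matches Jack
  - ticket 6 (Bad redirect): agent_id=NULL, no match -> dropped
  - ticket 7 (Wrong total): agent_id=3 -> matches Jack
So 2 of 7 rows are dropped.

SQL:
SELECT a.title, b.name AS agent
FROM tickets a
INNER JOIN agents b ON a.agent_id = b.id

Result:
title         | agent
--------------+------
Off by one    | Jack 
Timeout error | Beth 
Broken link   | Karen
Login fails   | Jack 
Wrong total   | Jack 


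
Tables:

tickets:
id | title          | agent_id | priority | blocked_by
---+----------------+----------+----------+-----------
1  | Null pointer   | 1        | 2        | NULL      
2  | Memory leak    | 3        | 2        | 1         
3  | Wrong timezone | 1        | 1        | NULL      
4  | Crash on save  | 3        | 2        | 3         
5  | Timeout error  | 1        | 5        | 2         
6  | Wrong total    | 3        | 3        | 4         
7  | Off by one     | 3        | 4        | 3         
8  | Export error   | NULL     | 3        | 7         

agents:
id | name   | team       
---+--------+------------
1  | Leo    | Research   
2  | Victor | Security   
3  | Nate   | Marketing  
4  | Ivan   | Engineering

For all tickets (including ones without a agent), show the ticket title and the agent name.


LEFT JOIN keeps every row from tickets (the left table); where agent_id has no match in agents, the agent columns become NULL. Walk through each ticket:
  - ticket 1 (Null pointer): agent_id=1 -> matches Leo
  - ticket 2 (Memory leak): agent_id=3 -> matches Nate
  - ticket 3 (Wrong timezone): agent_id=1 -> matches Leo
  - ticket 4 (Crash on save): agent_id=3 -> matches Nate
  - ticket 5 (Timeout error): agent_id=1 -> matches Leo
  - ticket 6 (Wrong total): agent_id=3 -> matches Nate
  - ticket 7 (Off by one): agent_id=3 -> matches Nate
  - ticket 8 (Export error): agent_id=NULL, no match -> kept with NULL
All 8 rows appear; 1 has NULL agent.

SQL:
SELECT a.title, b.name AS agent
FROM tickets a
LEFT JOIN agents b ON a.agent_id = b.id

Result:
title          | agent
---------------+------
Null pointer   | Leo  
Memory leak    | Nate 
Wrong timezone | Leo  
Crash on save  | Nate 
Timeout error  | Leo  
Wrong total    | Nate 
Off by one     | Nate 
Export error   | NULL 


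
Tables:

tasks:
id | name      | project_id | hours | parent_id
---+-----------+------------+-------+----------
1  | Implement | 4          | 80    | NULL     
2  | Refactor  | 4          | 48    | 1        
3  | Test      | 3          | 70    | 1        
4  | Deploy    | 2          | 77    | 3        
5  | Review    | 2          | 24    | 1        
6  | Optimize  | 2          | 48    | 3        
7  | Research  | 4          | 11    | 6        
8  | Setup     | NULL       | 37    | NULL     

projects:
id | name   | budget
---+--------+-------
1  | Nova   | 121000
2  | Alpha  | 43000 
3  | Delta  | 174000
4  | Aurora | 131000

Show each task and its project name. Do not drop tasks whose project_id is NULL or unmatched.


LEFT JOIN keeps every row from tasks (the left table); where project_id has no match in projects, the project columns become NULL. Walk through each task:
  - task 1 (Implement): project_id=4 -> matches Aurora
  - task 2 (Refactor): project_id=4 -> matches Aurora
  - task 3 (Test): project_id=3 -> matches Delta
  - task 4 (Deploy): project_id=2 -> matches Alpha
  - task 5 (Review): project_id=2 -> matches Alpha
  - task 6 (Optimize): project_id=2 -> matches Alpha
  - task 7 (Research): project_id=4 -> matches Aurora
  - task 8 (Setup): project_id=NULL, no match -> kept with NULL
All 8 rows appear; 1 has NULL project.

SQL:
SELECT a.name, b.name AS project
FROM tasks a
LEFT JOIN projects b ON a.project_id = b.id

Result:
name      | project
----------+--------
Implement | Aurora 
Refactor  | Aurora 
Test      | Delta  
Deploy    | Alpha  
Review    | Alpha  
Optimize  | Alpha  
Research  | Aurora 
Setup     | NULL   


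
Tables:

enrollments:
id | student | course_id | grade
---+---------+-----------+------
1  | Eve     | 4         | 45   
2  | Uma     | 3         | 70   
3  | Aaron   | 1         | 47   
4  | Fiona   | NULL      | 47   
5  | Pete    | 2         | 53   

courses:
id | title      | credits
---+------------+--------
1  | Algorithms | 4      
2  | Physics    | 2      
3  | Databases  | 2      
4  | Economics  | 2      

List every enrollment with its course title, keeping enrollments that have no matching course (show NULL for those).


LEFT JOIN keeps every row from enrollments (the left table); where course_id has no match in courses, the course columns become NULL. Walk through each enrollment:
  - enrollment 1 (Eve): course_id=4 -> matches Economics
  - enrollment 2 (Uma): course_id=3 -> matches Databases
  - enrollment 3 (Aaron): course_id=1 -> matches Algorithms
  - enrollment 4 (Fiona): course_id=NULL, no match -> kept with NULL
  - enrollment 5 (Pete): course_id=2 -> matches Physics
All 5 rows appear; 1 has NULL course.

SQL:
SELECT a.student, b.title AS course
FROM enrollments a
LEFT JOIN courses b ON a.course_id = b.id

Result:
student | course    
--------+-----------
Eve     | Economics 
Uma     | Databases 
Aaron   | Algorithms
Fiona   | NULL      
Pete    | Physics   


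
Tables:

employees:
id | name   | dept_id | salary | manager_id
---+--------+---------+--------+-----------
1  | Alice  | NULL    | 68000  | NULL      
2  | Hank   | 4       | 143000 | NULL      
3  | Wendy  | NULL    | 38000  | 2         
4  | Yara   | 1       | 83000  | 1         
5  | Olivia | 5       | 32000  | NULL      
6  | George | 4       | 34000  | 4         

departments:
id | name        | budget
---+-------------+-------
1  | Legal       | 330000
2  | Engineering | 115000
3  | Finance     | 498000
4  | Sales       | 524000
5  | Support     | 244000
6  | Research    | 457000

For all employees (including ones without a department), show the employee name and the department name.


LEFT JOIN keeps every row from employees (the left table); where dept_id has no match in departments, the department columns become NULL. Walk through each employee:
  - employee 1 (Alice): dept_id=NULL, no match -> kept with NULL
  - employee 2 (Hank): dept_id=4 -> matches Sales
  - employee 3 (Wendy): dept_id=NULL, no match -> kept with NULL
  - employee 4 (Yara): dept_id=1 -> matches Legal
  - employee 5 (Olivia): dept_id=5 -> matches Support
  - employee 6 (George): dept_id=4 -> matches Sales
All 6 rows appear; 2 have NULL department.

SQL:
SELECT a.name, b.name AS department
FROM employees a
LEFT JOIN departments b ON a.dept_id = b.id

Result:
name   | department
-------+-----------
Alice  | NULL      
Hank   | Sales     
Wendy  | NULL      
Yara   | Legal     
Olivia | Support   
George | Sales     


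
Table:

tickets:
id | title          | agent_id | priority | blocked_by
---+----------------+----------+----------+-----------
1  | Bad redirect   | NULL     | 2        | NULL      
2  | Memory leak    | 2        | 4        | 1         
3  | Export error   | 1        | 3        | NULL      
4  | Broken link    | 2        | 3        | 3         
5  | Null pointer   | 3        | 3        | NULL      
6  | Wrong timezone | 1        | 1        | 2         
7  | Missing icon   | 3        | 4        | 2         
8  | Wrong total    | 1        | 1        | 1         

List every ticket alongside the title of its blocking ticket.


This is a self-join: tickets is joined to a second copy of itself, matching each row's blocked_by to another row's id. Use LEFT JOIN so rows with blocked_by=NULL are kept.
  - ticket 1 (Bad redirect): blocked_by=NULL -> NULL
  - ticket 2 (Memory leak): blocked_by=1 -> Bad redirect
  - ticket 3 (Export error): blocked_by=NULL -> NULL
  - ticket 4 (Broken link): blocked_by=3 -> Export error
  - ticket 5 (Null pointer): blocked_by=NULL -> NULL
  - ticket 6 (Wrong timezone): blocked_by=2 -> Memory leak
  - ticket 7 (Missing icon): blocked_by=2 -> Memory leak
  - ticket 8 (Wrong total): blocked_by=1 -> Bad redirect

SQL:
SELECT a.title AS item, b.title AS blocked_by
FROM tickets a
LEFT JOIN tickets b ON a.blocked_by = b.id

Result:
item           | blocked_by  
---------------+-------------
Bad redirect   | NULL        
Memory leak    | Bad redirect
Export error   | NULL        
Broken link    | Export error
Null pointer   | NULL        
Wrong timezone | Memory leak 
Missing icon   | Memory leak 
Wrong total    | Bad redirect


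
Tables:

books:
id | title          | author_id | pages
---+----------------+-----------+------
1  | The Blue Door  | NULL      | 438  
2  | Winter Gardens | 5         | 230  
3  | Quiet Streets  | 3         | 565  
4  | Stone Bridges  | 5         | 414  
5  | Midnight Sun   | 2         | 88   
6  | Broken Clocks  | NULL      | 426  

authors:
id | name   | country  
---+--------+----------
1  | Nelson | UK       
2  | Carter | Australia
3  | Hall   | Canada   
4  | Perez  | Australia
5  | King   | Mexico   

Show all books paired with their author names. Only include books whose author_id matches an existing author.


INNER JOIN keeps only books rows whose author_id matches an id in authors. Walk through each book:
  - book 1 (The Blue Door): author_id=NULL, no match -> dropped
  - book 2 (Winter Gardens): author_id=5 -> matches King
  - book 3 (Quiet Streets): author_id=3 -> matches Hall
  - book 4 (Stone Bridges): author_id=5 -> matches King
  - book 5 (Midnight Sun): author_id=2 -> matches Carter
  - book 6 (Broken Clocks): author_id=NULL, no match -> dropped
So 2 of 6 rows are dropped.

SQL:
SELECT a.title, b.name AS author
FROM books a
INNER JOIN authors b ON a.author_id = b.id

Result:
title          | author
---------------+-------
Winter Gardens | King  
Quiet Streets  | Hall  
Stone Bridges  | King  
Midnight Sun   | Carter


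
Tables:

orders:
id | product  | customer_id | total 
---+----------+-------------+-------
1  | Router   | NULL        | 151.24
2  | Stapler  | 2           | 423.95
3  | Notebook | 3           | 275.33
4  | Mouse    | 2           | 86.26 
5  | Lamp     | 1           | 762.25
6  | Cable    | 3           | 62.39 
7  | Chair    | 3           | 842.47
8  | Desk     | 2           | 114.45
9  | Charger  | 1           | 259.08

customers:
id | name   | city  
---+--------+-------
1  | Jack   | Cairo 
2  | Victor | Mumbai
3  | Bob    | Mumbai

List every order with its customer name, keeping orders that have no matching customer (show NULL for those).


LEFT JOIN keeps every row from orders (the left table); where customer_id has no match in customers, the customer columns become NULL. Walk through each order:
  - order 1 (Router): customer_id=NULL, no match -> kept with NULL
  - order 2 (Stapler): customer_id=2 -> matches Victor
  - order 3 (Notebook): customer_id=3 -> matches Bob
  - order 4 (Mouse): customer_id=2 -> matches Victor
  - order 5 (Lamp): customer_id=1 -> matches Jack
  - order 6 (Cable): customer_id=3 -> matches Bob
  - order 7 (Chair): customer_id=3 -> matches Bob
  - order 8 (Desk): customer_id=2 -> matches Victor
  - order 9 (Charger): customer_id=1 -> matches Jack
All 9 rows appear; 1 has NULL customer.

SQL:
SELECT a.product, b.name AS customer
FROM orders a
LEFT JOIN customers b ON a.customer_id = b.id

Result:
product  | customer
---------+---------
Router   | NULL    
Stapler  | Victor  
Notebook | Bob     
Mouse    | Victor  
Lamp     | Jack    
Cable    | Bob     
Chair    | Bob     
Desk     | Victor  
Charger  | Jack    


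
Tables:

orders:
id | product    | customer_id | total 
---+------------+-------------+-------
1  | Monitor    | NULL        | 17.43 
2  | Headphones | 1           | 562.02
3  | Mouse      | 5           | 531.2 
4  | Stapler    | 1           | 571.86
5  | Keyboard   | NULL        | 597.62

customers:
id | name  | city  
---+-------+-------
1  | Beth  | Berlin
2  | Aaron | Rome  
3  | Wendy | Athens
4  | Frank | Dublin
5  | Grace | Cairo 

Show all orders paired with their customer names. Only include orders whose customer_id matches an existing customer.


INNER JOIN keeps only orders rows whose customer_id matches an id in customers. Walk through each order:
  - order 1 (Monitor): customer_id=NULL, no match -> dropped
  - order 2 (Headphones): customer_id=1 -> matches Beth
  - order 3 (Mouse): customer_id=5 -> matches Grace
  - order 4 (Stapler): customer_id=1 -> matches Beth
  - order 5 (Keyboard): customer_id=NULL, no match -> dropped
So 2 of 5 rows are dropped.

SQL:
SELECT a.product, b.name AS customer
FROM orders a
INNER JOIN customers b ON a.customer_id = b.id

Result:
product    | customer
-----------+---------
Headphones | Beth    
Mouse      | Grace   
Stapler    | Beth    


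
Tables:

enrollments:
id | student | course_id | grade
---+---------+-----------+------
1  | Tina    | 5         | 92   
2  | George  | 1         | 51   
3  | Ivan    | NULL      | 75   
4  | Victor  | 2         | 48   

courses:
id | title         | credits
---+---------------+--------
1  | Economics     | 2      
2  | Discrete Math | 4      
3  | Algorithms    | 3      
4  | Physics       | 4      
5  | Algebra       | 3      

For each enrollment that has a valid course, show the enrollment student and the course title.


INNER JOIN keeps only enrollments rows whose course_id matches an id in courses. Walk through each enrollment:
  - enrollment 1 (Tina): course_id=5 -> matches Algebra
  - enrollment 2 (George): course_id=1 -> matches Economics
  - enrollment 3 (Ivan): course_id=NULL, no match -> dropped
  - enrollment 4 (Victor): course_id=2 -> matches Discrete Math
So 1 of 4 rows is dropped.

SQL:
SELECT a.student, b.title AS course
FROM enrollments a
INNER JOIN courses b ON a.course_id = b.id

Result:
student | course       
--------+--------------
Tina    | Algebra      
George  | Economics    
Victor  | Discrete Math


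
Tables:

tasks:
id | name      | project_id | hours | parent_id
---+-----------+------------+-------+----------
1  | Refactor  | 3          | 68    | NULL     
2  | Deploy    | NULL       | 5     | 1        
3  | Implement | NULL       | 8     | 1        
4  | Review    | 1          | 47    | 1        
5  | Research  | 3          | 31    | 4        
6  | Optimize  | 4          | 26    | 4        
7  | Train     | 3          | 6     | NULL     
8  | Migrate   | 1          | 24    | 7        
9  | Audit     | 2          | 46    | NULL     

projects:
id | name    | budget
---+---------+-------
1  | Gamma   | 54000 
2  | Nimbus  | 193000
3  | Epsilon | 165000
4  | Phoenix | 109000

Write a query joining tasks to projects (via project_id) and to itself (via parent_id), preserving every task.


Two LEFT JOINs from the same base table tasks: one to projects via project_id, one to tasks itself via parent_id. Both are LEFT so every task is preserved.
Match against projects:
  - task 1 (Refactor): project_id=3 -> matches Epsilon
  - task 2 (Deploy): project_id=NULL, no match -> kept with NULL
  - task 3 (Implement): project_id=NULL, no match -> kept with NULL
  - task 4 (Review): project_id=1 -> matches Gamma
  - task 5 (Research): project_id=3 -> matches Epsilon
  - task 6 (Optimize): project_id=4 -> matches Phoenix
  - task 7 (Train): project_id=3 -> matches Epsilon
  - task 8 (Migrate): project_id=1 -> matches Gamma
  - task 9 (Audit): project_id=2 -> matches Nimbus
Match against tasks (self):
  - task 1 (Refactor): parent_id=NULL -> NULL
  - task 2 (Deploy): parent_id=1 -> Refactor
  - task 3 (Implement): parent_id=1 -> Refactor
  - task 4 (Review): parent_id=1 -> Refactor
  - task 5 (Research): parent_id=4 -> Review
  - task 6 (Optimize): parent_id=4 -> Review
  - task 7 (Train): parent_id=NULL -> NULL
  - task 8 (Migrate): parent_id=7 -> Train
  - task 9 (Audit): parent_id=NULL -> NULL

SQL:
SELECT a.name, b.name AS project, c.name AS parent
FROM tasks a
LEFT JOIN projects b ON a.project_id = b.id
LEFT JOIN tasks c ON a.parent_id = c.id

Result:
name      | project | parent  
----------+---------+---------
Refactor  | Epsilon | NULL    
Deploy    | NULL    | Refactor
Implement | NULL    | Refactor
Review    | Gamma   | Refactor
Research  | Epsilon | Review  
Optimize  | Phoenix | Review  
Train     | Epsilon | NULL    
Migrate   | Gamma   | Train   
Audit     | Nimbus  | NULL    


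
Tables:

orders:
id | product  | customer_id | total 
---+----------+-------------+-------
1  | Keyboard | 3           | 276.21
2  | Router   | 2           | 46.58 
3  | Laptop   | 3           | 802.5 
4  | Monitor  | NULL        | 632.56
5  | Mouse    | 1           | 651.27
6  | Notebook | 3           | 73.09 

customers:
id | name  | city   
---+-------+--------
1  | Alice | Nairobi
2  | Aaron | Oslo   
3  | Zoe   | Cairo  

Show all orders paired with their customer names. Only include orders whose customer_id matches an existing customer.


INNER JOIN keeps only orders rows whose customer_id matches an id in customers. Walk through each order:
  - order 1 (Keyboard): customer_id=3 -> matches Zoe
  - order 2 (Router): customer_id=2 -> matches Aaron
  - order 3 (Laptop): customer_id=3 -> matches Zoe
  - order 4 (Monitor): customer_id=NULL, no match -> dropped
  - order 5 (Mouse): customer_id=1 -> matches Alice
  - order 6 (Notebook): customer_id=3 -> matches Zoe
So 1 of 6 rows is dropped.

SQL:
SELECT a.product, b.name AS customer
FROM orders a
INNER JOIN customers b ON a.customer_id = b.id

Result:
product  | customer
---------+---------
Keyboard | Zoe     
Router   | Aaron   
Laptop   | Zoe     
Mouse    | Alice   
Notebook | Zoe     


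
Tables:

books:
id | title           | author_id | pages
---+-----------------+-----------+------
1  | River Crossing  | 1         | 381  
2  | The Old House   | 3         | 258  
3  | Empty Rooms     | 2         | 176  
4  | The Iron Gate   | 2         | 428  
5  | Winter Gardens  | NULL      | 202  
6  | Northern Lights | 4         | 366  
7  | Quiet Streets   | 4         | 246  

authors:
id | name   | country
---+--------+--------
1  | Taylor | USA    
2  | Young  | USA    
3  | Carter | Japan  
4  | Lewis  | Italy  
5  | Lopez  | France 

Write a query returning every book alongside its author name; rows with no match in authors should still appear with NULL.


LEFT JOIN keeps every row from books (the left table); where author_id has no match in authors, the author columns become NULL. Walk through each book:
  - book 1 (River Crossing): author_id=1 -> matches Taylor
  - book 2 (The Old House): author_id=3 -> matches Carter
  - book 3 (Empty Rooms): author_id=2 -> matches Young
  - book 4 (The Iron Gate): author_id=2 -> matches Young
  - book 5 (Winter Gardens): author_id=NULL, no match -> kept with NULL
  - book 6 (Northern Lights): author_id=4 -> matches Lewis
  - book 7 (Quiet Streets): author_id=4 -> matches Lewis
All 7 rows appear; 1 has NULL author.

SQL:
SELECT a.title, b.name AS author
FROM books a
LEFT JOIN authors b ON a.author_id = b.id

Result:
title           | author
----------------+-------
River Crossing  | Taylor
The Old House   | Carter
Empty Rooms     | Young 
The Iron Gate   | Young 
Winter Gardens  | NULL  
Northern Lights | Lewis 
Quiet Streets   | Lewis 


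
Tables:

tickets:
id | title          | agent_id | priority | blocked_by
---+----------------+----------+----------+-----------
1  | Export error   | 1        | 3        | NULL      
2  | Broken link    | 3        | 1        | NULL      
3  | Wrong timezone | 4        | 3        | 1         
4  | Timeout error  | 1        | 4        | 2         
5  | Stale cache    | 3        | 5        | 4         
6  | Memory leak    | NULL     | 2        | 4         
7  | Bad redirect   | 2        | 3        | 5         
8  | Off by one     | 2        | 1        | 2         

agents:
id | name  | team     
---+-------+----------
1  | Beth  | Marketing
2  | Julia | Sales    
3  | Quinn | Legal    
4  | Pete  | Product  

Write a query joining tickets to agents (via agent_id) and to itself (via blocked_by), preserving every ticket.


Two LEFT JOINs from the same base table tickets: one to agents via agent_id, one to tickets itself via blocked_by. Both are LEFT so every ticket is preserved.
Match against agents:
  - ticket 1 (Export error): agent_id=1 -> matches Beth
  - ticket 2 (Broken link): agent_id=3 -> matches Quinn
  - ticket 3 (Wrong timezone): agent_id=4 -> matches Pete
  - ticket 4 (Timeout error): agent_id=1 -> matches Beth
  - ticket 5 (Stale cache): agent_id=3 -> matches Quinn
  - ticket 6 (Memory leak): agent_id=NULL, no match -> kept with NULL
  - ticket 7 (Bad redirect): agent_id=2 -> matches Julia
  - ticket 8 (Off by one): agent_id=2 -> matches Julia
Match against tickets (self):
  - ticket 1 (Export error): blocked_by=NULL -> NULL
  - ticket 2 (Broken link): blocked_by=NULL -> NULL
  - ticket 3 (Wrong timezone): blocked_by=1 -> Export error
  - ticket 4 (Timeout error): blocked_by=2 -> Broken link
  - ticket 5 (Stale cache): blocked_by=4 -> Timeout error
  - ticket 6 (Memory leak): blocked_by=4 -> Timeout error
  - ticket 7 (Bad redirect): blocked_by=5 -> Stale cache
  - ticket 8 (Off by one): blocked_by=2 -> Broken link

SQL:
SELECT a.title, b.name AS agent, c.title AS blocked_by
FROM tickets a
LEFT JOIN agents b ON a.agent_id = b.id
LEFT JOIN tickets c ON a.blocked_by = c.id

Result:
title          | agent | blocked_by   
---------------+-------+--------------
Export error   | Beth  | NULL         
Broken link    | Quinn | NULL         
Wrong timezone | Pete  | Export error 
Timeout error  | Beth  | Broken link  
Stale cache    | Quinn | Timeout error
Memory leak    | NULL  | Timeout error
Bad redirect   | Julia | Stale cache  
Off by one     | Julia | Broken link  


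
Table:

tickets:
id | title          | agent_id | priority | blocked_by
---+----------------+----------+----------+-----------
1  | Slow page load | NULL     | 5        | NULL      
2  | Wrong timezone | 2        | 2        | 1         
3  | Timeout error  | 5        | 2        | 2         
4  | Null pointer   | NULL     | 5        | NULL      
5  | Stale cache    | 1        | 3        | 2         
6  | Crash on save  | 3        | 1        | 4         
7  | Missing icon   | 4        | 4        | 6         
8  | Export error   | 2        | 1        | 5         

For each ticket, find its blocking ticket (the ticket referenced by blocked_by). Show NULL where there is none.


This is a self-join: tickets is joined to a second copy of itself, matching each row's blocked_by to another row's id. Use LEFT JOIN so rows with blocked_by=NULL are kept.
  - ticket 1 (Slow page load): blocked_by=NULL -> NULL
  - ticket 2 (Wrong timezone): blocked_by=1 -> Slow page load
  - ticket 3 (Timeout error): blocked_by=2 -> Wrong timezone
  - ticket 4 (Null pointer): blocked_by=NULL -> NULL
  - ticket 5 (Stale cache): blocked_by=2 -> Wrong timezone
  - ticket 6 (Crash on save): blocked_by=4 -> Null pointer
  - ticket 7 (Missing icon): blocked_by=6 -> Crash on save
  - ticket 8 (Export error): blocked_by=5 -> Stale cache

SQL:
SELECT a.title AS item, b.title AS blocked_by
FROM tickets a
LEFT JOIN tickets b ON a.blocked_by = b.id

Result:
item           | blocked_by    
---------------+---------------
Slow page load | NULL          
Wrong timezone | Slow page load
Timeout error  | Wrong timezone
Null pointer   | NULL          
Stale cache    | Wrong timezone
Crash on save  | Null pointer  
Missing icon   | Crash on save 
Export error   | Stale cache   


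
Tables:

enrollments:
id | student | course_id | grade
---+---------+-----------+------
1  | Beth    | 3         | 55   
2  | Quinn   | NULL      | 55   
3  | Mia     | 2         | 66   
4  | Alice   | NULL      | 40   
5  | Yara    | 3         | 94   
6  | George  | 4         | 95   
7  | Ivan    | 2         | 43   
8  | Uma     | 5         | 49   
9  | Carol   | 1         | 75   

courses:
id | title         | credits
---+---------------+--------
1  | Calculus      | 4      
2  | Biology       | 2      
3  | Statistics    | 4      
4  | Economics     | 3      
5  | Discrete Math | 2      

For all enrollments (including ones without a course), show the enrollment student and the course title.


LEFT JOIN keeps every row from enrollments (the left table); where course_id has no match in courses, the course columns become NULL. Walk through each enrollment:
  - enrollment 1 (Beth): course_id=3 -> matches Statistics
  - enrollment 2 (Quinn): course_id=NULL, no match -> kept with NULL
  - enrollment 3 (Mia): course_id=2 -> matches Biology
  - enrollment 4 (Alice): course_id=NULL, no match -> kept with NULL
  - enrollment 5 (Yara): course_id=3 -> matches Statistics
  - enrollment 6 (George): course_id=4 -> matches Economics
  - enrollment 7 (Ivan): course_id=2 -> matches Biology
  - enrollment 8 (Uma): course_id=5 -> matches Discrete Math
  - enrollment 9 (Carol): course_id=1 -> matches Calculus
All 9 rows appear; 2 have NULL course.

SQL:
SELECT a.student, b.title AS course
FROM enrollments a
LEFT JOIN courses b ON a.course_id = b.id

Result:
student | course       
--------+--------------
Beth    | Statistics   
Quinn   | NULL         
Mia     | Biology      
Alice   | NULL         
Yara    | Statistics   
George  | Economics    
Ivan    | Biology      
Uma     | Discrete Math
Carol   | Calculus     


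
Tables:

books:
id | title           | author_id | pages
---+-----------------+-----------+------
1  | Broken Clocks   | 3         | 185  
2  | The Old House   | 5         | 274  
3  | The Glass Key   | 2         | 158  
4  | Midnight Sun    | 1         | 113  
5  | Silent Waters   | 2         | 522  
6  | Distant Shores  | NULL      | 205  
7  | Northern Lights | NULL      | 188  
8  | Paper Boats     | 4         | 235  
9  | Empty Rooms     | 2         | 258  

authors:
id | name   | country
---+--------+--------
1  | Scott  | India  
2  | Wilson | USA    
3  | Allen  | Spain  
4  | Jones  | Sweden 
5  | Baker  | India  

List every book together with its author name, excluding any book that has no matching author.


INNER JOIN keeps only books rows whose author_id matches an id in authors. Walk through each book:
  - book 1 (Broken Clocks): author_id=3 -> matches Allen
  - book 2 (The Old House): author_id=5 -> matches Baker
  - book 3 (The Glass Key): author_id=2 -> matches Wilson
  - book 4 (Midnight Sun): author_id=1 -> matches Scott
  - book 5 (Silent Waters): author_id=2 -> matches Wilson
  - book 6 (Distant Shores): author_id=NULL, no match -> dropped
  - book 7 (Northern Lights): author_id=NULL, no match -> dropped
  - book 8 (Paper Boats): author_id=4 -> matches Jones
  - book 9 (Empty Rooms): author_id=2 -> matches Wilson
So 2 of 9 rows are dropped.

SQL:
SELECT a.title, b.name AS author
FROM books a
INNER JOIN authors b ON a.author_id = b.id

Result:
title         | author
--------------+-------
Broken Clocks | Allen 
The Old House | Baker 
The Glass Key | Wilson
Midnight Sun  | Scott 
Silent Waters | Wilson
Paper Boats   | Jones 
Empty Rooms   | Wilson
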